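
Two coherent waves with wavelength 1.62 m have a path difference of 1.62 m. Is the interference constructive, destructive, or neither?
constructive — path difference = 1λ, a whole number of wavelengths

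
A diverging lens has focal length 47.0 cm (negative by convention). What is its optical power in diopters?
P = 1/f = -2.128 D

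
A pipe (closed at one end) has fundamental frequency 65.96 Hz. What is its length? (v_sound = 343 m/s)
L = v/(4f₁) = 1.3 m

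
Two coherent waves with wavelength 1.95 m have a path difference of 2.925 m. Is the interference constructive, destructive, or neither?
destructive — path difference = 1.5λ, an odd multiple of λ/2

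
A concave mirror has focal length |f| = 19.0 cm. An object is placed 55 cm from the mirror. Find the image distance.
f = +19.0 cm (concave); 1/di = 1/f − 1/do → di = 29.03 cm (real image, in front of mirror)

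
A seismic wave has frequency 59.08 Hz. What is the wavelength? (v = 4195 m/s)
λ = v/f = 71.01 m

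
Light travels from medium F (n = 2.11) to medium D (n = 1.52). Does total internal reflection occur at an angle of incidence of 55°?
θc = arcsin(n₂/n₁) = 46.09°; 55° > θc, so yes — total internal reflection.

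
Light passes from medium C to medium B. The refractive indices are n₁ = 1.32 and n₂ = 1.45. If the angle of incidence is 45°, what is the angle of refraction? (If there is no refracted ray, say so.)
sin θ₂ = (n₁/n₂)·sin θ₁ = 0.6437 → θ₂ = 40.07°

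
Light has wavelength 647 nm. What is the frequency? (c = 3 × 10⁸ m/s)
f = c/λ = 4.637 × 10¹⁴ Hz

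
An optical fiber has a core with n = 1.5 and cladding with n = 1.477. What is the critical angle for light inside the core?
θc = arcsin(n_cladding/n_core) = 79.95°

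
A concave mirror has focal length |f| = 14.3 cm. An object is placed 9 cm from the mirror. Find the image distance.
f = +14.3 cm (concave); 1/di = 1/f − 1/do → di = -24.28 cm (virtual image, behind mirror)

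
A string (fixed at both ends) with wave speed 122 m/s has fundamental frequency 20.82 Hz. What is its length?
L = v/(2f₁) = 2.93 m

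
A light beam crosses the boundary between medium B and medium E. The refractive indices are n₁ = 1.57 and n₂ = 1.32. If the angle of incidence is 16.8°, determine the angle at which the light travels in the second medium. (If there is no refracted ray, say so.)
sin θ₂ = (n₁/n₂)·sin θ₁ = 0.3438 → θ₂ = 20.11°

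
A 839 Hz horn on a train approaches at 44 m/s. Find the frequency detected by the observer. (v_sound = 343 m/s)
f_obs = f·v/(v − v_s) = 962.5 Hz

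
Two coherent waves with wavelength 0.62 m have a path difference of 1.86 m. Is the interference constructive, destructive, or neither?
constructive — path difference = 3λ, a whole number of wavelengths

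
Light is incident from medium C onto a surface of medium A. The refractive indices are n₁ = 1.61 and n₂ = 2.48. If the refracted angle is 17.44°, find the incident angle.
sin θ₁ = (n₂/n₁)·sin θ₂ → θ₁ = 27.49°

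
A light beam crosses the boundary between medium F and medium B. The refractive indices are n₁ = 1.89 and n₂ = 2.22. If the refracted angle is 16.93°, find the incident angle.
sin θ₁ = (n₂/n₁)·sin θ₂ → θ₁ = 20°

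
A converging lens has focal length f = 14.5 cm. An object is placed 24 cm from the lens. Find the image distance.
1/di = 1/f − 1/do → di = 36.63 cm (real image)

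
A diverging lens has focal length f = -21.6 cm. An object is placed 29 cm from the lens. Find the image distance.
1/di = 1/f − 1/do → di = -12.38 cm (virtual image)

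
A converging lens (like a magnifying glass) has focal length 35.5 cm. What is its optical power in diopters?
P = 1/f = 2.817 D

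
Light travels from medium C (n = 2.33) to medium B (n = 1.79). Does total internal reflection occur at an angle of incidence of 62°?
θc = arcsin(n₂/n₁) = 50.2°; 62° > θc, so yes — total internal reflection.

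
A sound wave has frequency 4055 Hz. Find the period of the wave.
T = 1/f = 2.466 × 10⁻⁴ s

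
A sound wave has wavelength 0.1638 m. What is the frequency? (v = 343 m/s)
f = v/λ = 2094 Hz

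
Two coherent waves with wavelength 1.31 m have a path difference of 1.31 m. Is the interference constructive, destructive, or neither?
constructive — path difference = 1λ, a whole number of wavelengths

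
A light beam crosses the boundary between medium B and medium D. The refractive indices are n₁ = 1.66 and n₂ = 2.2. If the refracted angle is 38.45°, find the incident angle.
sin θ₁ = (n₂/n₁)·sin θ₂ → θ₁ = 55.5°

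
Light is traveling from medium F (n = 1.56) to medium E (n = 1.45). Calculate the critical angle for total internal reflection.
θc = arcsin(n₂/n₁) = 68.36°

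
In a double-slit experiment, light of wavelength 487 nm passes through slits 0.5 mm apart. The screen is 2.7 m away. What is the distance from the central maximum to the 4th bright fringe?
y = mλL/d = 10.52 mm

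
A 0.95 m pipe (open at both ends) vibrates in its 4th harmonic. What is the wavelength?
λₙ = 2L/n = 0.475 m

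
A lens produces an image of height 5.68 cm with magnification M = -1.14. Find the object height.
ho = |hi|/|M| = 4.982 cm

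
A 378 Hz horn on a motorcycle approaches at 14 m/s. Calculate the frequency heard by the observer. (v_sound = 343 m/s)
f_obs = f·v/(v − v_s) = 394.1 Hz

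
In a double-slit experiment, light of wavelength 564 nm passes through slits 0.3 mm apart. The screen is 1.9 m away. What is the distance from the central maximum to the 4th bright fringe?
y = mλL/d = 14.29 mm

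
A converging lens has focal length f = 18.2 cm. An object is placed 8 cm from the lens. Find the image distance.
1/di = 1/f − 1/do → di = -14.27 cm (virtual image)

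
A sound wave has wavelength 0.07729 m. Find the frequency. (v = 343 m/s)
f = v/λ = 4438 Hz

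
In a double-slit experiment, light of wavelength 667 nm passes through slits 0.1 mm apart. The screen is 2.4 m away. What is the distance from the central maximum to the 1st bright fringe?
y = mλL/d = 16.01 mm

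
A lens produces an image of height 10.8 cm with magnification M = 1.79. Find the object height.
ho = |hi|/|M| = 6.034 cm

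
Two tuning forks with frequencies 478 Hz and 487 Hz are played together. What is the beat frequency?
9 Hz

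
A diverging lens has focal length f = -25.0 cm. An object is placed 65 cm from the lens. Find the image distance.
1/di = 1/f − 1/do → di = -18.06 cm (virtual image)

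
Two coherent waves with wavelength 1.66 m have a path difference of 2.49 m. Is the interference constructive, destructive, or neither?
destructive — path difference = 1.5λ, an odd multiple of λ/2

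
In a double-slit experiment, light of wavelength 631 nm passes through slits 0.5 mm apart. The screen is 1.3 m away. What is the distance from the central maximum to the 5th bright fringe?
y = mλL/d = 8.203 mm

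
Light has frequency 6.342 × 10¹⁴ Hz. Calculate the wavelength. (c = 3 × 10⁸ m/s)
λ = c/f = 473 nm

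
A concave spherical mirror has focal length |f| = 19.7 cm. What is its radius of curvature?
R = 2|f| = 39.4 cm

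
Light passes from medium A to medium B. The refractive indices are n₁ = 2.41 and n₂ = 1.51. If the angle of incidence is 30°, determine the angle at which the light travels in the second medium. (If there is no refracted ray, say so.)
sin θ₂ = (n₁/n₂)·sin θ₁ = 0.798 → θ₂ = 52.94°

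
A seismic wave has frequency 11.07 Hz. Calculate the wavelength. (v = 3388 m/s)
λ = v/f = 306.1 m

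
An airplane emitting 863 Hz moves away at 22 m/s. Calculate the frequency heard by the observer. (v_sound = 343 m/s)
f_obs = f·v/(v + v_s) = 811 Hz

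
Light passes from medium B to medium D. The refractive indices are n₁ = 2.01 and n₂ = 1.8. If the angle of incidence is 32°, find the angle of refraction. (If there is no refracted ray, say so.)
sin θ₂ = (n₁/n₂)·sin θ₁ = 0.5917 → θ₂ = 36.28°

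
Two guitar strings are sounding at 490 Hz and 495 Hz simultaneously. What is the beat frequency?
5 Hz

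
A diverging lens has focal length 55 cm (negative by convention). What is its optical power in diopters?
P = 1/f = -1.818 D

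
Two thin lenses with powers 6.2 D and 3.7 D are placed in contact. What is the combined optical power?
P_total = P₁ + P₂ = 9.9 D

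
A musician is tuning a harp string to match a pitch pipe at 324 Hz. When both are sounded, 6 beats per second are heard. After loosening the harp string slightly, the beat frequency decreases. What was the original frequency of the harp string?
330 Hz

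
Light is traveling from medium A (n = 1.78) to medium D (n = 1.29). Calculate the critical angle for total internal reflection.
θc = arcsin(n₂/n₁) = 46.45°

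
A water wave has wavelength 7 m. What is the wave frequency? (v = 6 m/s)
f = v/λ = 0.8571 Hz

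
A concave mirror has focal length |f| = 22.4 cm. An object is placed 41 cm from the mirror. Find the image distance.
f = +22.4 cm (concave); 1/di = 1/f − 1/do → di = 49.38 cm (real image, in front of mirror)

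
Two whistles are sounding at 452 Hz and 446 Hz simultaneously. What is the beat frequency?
6 Hz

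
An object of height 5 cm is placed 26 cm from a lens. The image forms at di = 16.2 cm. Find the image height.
hi = (-di/do) × ho = -3.115 cm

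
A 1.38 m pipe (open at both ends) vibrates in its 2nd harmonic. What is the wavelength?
λₙ = 2L/n = 1.38 m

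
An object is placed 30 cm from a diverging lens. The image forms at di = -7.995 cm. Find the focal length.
1/f = 1/do + 1/di → f = -10.9 cm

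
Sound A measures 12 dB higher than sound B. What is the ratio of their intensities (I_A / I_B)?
I_A/I_B = 10^(Δβ/10) = 15.85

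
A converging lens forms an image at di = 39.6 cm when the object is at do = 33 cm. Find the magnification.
M = −di/do = -1.2 (inverted image)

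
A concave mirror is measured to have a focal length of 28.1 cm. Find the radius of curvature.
R = 2|f| = 56.2 cm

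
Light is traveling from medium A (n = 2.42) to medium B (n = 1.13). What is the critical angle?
θc = arcsin(n₂/n₁) = 27.84°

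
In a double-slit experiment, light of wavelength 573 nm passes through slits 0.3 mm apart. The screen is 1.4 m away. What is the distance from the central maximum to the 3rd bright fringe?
y = mλL/d = 8.022 mm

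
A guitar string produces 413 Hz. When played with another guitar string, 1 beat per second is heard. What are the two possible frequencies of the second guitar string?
f₂ = 413 ± 1 Hz → 414 Hz or 412 Hz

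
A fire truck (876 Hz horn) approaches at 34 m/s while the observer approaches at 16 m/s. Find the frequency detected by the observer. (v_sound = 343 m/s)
f_obs = f·(v + v_o)/(v − v_s) = 1018 Hz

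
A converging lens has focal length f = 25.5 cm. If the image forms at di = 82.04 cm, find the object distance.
1/do = 1/f − 1/di → do = 37 cm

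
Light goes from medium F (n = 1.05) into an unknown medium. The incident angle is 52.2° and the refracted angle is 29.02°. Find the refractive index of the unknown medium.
n₂ = n₁·sin θ₁ / sin θ₂ = 1.71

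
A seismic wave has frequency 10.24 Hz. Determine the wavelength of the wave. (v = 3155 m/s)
λ = v/f = 308.1 m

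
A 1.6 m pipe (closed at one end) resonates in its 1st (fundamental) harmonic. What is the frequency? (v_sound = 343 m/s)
fₙ = nv/(4L) = 53.59 Hz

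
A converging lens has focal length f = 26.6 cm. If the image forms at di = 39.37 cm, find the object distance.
1/do = 1/f − 1/di → do = 82.01 cm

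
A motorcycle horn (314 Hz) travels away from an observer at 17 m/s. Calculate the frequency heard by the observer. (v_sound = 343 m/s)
f_obs = f·v/(v + v_s) = 299.2 Hz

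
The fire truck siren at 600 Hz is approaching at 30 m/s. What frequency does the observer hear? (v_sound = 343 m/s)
f_obs = f·v/(v − v_s) = 657.5 Hz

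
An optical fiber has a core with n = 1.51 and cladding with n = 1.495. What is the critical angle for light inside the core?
θc = arcsin(n_cladding/n_core) = 81.92°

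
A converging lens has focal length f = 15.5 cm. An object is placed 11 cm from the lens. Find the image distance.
1/di = 1/f − 1/do → di = -37.89 cm (virtual image)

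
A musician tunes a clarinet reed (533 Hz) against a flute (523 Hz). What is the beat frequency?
10 Hz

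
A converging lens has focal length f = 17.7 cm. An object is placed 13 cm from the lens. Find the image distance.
1/di = 1/f − 1/do → di = -48.96 cm (virtual image)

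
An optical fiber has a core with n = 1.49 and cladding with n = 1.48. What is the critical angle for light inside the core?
θc = arcsin(n_cladding/n_core) = 83.36°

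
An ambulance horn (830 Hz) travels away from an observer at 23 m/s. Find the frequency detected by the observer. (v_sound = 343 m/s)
f_obs = f·v/(v + v_s) = 777.8 Hz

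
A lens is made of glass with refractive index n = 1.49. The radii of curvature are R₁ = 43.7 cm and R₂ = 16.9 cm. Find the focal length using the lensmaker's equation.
1/f = (n − 1)(1/R₁ − 1/R₂) → f = -56.24 cm (diverging lens)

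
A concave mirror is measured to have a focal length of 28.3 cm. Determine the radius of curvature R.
R = 2|f| = 56.6 cm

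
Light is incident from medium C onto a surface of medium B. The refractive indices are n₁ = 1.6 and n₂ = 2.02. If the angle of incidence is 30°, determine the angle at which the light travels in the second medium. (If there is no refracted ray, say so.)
sin θ₂ = (n₁/n₂)·sin θ₁ = 0.396 → θ₂ = 23.33°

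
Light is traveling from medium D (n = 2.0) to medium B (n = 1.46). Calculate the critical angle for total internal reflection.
θc = arcsin(n₂/n₁) = 46.89°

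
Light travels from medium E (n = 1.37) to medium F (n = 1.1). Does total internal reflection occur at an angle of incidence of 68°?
θc = arcsin(n₂/n₁) = 53.41°; 68° > θc, so yes — total internal reflection.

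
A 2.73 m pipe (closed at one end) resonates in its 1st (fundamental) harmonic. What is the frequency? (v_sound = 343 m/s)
fₙ = nv/(4L) = 31.41 Hz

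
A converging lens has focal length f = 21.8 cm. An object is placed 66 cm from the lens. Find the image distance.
1/di = 1/f − 1/do → di = 32.55 cm (real image)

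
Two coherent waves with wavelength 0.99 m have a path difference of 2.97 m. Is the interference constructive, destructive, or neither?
constructive — path difference = 3λ, a whole number of wavelengths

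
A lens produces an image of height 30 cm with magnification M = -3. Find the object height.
ho = |hi|/|M| = 10 cm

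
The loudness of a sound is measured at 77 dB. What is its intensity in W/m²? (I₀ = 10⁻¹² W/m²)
I = I₀·10^(β/10) = 5.01 × 10⁻⁵ W/m²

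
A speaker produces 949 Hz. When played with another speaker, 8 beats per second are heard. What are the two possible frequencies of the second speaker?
f₂ = 949 ± 8 Hz → 957 Hz or 941 Hz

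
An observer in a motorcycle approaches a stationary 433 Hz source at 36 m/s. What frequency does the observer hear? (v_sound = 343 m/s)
f_obs = f·(v + v_o)/v = 478.4 Hz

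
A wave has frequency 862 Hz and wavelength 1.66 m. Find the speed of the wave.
v = fλ = 1431 m/s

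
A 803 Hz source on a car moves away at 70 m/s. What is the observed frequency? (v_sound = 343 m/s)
f_obs = f·v/(v + v_s) = 666.9 Hz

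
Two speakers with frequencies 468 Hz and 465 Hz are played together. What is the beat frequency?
3 Hz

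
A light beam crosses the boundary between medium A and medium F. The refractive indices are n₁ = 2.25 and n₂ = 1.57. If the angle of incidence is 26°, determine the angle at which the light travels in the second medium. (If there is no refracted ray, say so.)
sin θ₂ = (n₁/n₂)·sin θ₁ = 0.6282 → θ₂ = 38.92°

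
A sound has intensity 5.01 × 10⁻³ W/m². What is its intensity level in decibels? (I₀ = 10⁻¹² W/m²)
β = 10·log₁₀(I/I₀) = 97 dB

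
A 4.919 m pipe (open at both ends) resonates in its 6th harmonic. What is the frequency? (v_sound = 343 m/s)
fₙ = nv/(2L) = 209.2 Hz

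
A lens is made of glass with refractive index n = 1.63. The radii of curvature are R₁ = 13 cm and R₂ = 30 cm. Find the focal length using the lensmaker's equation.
1/f = (n − 1)(1/R₁ − 1/R₂) → f = 36.41 cm (converging lens)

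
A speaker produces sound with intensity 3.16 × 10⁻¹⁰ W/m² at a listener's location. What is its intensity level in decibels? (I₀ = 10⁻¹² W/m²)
β = 10·log₁₀(I/I₀) = 25 dB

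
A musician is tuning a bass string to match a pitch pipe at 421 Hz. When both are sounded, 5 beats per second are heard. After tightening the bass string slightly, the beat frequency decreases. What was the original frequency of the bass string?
416 Hz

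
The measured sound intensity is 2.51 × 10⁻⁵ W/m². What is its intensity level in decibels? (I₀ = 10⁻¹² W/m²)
β = 10·log₁₀(I/I₀) = 74 dB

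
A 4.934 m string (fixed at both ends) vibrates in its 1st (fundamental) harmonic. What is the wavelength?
λₙ = 2L/n = 9.868 m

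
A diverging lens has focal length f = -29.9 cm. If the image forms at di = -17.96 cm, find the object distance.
1/do = 1/f − 1/di → do = 44.98 cm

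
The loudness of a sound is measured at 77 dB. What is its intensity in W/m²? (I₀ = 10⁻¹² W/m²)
I = I₀·10^(β/10) = 5.01 × 10⁻⁵ W/m²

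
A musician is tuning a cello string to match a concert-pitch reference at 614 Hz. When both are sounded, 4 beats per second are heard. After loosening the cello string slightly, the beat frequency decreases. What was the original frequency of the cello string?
618 Hz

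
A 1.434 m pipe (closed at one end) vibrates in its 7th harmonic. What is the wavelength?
λₙ = 4L/n = 0.8194 m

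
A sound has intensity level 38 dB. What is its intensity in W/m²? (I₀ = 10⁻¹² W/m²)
I = I₀·10^(β/10) = 6.31 × 10⁻⁹ W/m²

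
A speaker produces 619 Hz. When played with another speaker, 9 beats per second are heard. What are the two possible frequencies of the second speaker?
f₂ = 619 ± 9 Hz → 628 Hz or 610 Hz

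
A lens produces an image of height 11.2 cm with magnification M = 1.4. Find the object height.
ho = |hi|/|M| = 8 cm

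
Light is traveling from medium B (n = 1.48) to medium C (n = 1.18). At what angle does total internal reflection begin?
θc = arcsin(n₂/n₁) = 52.87°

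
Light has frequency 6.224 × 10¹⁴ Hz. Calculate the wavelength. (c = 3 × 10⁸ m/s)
λ = c/f = 482 nm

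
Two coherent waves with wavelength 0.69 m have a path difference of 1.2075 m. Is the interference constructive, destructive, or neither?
neither (partial) — path difference = 1.75λ, neither a whole number of wavelengths nor an odd multiple of λ/2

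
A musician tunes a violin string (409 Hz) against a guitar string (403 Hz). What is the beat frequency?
6 Hz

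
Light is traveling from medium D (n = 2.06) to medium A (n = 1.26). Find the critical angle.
θc = arcsin(n₂/n₁) = 37.71°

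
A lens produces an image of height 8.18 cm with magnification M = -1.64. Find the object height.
ho = |hi|/|M| = 4.988 cm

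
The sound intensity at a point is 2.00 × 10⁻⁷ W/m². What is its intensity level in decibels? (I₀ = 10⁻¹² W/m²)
β = 10·log₁₀(I/I₀) = 53.01 dB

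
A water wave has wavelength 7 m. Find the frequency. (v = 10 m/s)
f = v/λ = 1.429 Hz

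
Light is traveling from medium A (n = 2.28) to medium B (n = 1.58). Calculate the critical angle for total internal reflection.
θc = arcsin(n₂/n₁) = 43.87°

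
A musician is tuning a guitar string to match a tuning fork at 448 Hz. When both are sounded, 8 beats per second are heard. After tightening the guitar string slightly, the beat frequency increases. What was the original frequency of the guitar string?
456 Hz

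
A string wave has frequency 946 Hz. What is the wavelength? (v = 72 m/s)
λ = v/f = 0.07611 m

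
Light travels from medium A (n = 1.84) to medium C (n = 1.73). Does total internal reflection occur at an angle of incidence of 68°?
θc = arcsin(n₂/n₁) = 70.09°; 68° < θc, so no — the ray refracts.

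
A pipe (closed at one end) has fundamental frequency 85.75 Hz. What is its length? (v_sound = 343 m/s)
L = v/(4f₁) = 1 m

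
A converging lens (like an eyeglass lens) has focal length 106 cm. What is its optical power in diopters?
P = 1/f = 0.9434 D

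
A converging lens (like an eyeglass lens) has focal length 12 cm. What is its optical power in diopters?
P = 1/f = 8.333 D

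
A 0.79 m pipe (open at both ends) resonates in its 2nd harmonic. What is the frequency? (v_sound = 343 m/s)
fₙ = nv/(2L) = 434.2 Hz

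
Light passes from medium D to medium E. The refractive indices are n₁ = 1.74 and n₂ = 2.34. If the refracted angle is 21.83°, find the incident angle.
sin θ₁ = (n₂/n₁)·sin θ₂ → θ₁ = 30.01°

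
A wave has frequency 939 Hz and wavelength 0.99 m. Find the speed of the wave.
v = fλ = 929.6 m/s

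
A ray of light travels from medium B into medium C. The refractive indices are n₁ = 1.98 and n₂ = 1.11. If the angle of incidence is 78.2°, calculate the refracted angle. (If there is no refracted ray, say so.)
sin θ₂ = (n₁/n₂)·sin θ₁ = 1.746 > 1, so there is no refracted ray — the light undergoes total internal reflection.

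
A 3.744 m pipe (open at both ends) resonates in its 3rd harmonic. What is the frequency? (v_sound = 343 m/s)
fₙ = nv/(2L) = 137.4 Hz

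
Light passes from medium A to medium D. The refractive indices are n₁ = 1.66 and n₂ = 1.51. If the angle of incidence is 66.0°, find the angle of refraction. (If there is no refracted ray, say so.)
sin θ₂ = (n₁/n₂)·sin θ₁ = 1.004 > 1, so there is no refracted ray — the light undergoes total internal reflection.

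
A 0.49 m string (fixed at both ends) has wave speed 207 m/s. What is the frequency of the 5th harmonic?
fₙ = nv/(2L) = 1056 Hz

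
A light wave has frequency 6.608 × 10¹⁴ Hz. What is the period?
T = 1/f = 1.513 × 10⁻¹⁵ s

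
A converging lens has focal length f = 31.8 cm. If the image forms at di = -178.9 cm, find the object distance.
1/do = 1/f − 1/di → do = 27 cm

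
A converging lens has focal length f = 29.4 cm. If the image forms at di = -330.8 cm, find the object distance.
1/do = 1/f − 1/di → do = 27 cm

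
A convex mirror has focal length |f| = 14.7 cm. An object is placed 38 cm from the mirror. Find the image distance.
f = −14.7 cm (convex); 1/di = 1/f − 1/do → di = -10.6 cm (virtual image, behind mirror)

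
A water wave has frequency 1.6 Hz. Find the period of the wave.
T = 1/f = 0.625 s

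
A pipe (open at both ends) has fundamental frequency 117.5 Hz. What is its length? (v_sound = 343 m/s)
L = v/(2f₁) = 1.46 m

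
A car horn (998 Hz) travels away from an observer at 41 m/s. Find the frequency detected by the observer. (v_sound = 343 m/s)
f_obs = f·v/(v + v_s) = 891.4 Hz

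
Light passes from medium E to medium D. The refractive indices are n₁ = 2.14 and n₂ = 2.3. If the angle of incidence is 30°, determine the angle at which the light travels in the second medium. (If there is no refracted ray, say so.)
sin θ₂ = (n₁/n₂)·sin θ₁ = 0.4652 → θ₂ = 27.72°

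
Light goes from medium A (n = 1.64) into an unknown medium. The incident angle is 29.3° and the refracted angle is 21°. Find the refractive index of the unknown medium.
n₂ = n₁·sin θ₁ / sin θ₂ = 2.24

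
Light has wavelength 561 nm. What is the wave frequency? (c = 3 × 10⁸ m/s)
f = c/λ = 5.348 × 10¹⁴ Hz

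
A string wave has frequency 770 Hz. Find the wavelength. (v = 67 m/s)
λ = v/f = 0.08701 m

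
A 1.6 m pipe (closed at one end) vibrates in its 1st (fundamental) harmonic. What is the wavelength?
λₙ = 4L/n = 6.4 m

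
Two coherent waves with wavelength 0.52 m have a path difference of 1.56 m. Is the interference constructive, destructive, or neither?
constructive — path difference = 3λ, a whole number of wavelengths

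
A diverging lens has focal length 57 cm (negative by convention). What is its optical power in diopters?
P = 1/f = -1.754 D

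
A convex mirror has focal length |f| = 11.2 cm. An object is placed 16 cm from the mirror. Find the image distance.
f = −11.2 cm (convex); 1/di = 1/f − 1/do → di = -6.588 cm (virtual image, behind mirror)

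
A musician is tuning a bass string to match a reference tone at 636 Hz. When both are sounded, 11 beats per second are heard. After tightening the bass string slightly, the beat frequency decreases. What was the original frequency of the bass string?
625 Hz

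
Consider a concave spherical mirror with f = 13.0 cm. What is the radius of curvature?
R = 2|f| = 26 cm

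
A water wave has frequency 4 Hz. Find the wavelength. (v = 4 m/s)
λ = v/f = 1 m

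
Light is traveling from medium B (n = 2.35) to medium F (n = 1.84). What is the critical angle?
θc = arcsin(n₂/n₁) = 51.53°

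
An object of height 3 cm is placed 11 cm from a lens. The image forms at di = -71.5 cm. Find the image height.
hi = (-di/do) × ho = 19.5 cm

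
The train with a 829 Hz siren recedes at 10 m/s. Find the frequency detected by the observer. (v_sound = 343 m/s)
f_obs = f·v/(v + v_s) = 805.5 Hz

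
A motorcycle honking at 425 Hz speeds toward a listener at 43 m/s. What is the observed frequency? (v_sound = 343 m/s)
f_obs = f·v/(v − v_s) = 485.9 Hz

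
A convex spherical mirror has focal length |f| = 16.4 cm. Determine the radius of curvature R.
R = 2|f| = 32.8 cm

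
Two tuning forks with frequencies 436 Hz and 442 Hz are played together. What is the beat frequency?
6 Hz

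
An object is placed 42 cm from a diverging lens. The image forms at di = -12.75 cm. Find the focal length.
1/f = 1/do + 1/di → f = -18.31 cm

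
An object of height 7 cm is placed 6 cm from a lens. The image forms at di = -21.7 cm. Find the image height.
hi = (-di/do) × ho = 25.32 cm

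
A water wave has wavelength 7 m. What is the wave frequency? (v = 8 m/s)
f = v/λ = 1.143 Hz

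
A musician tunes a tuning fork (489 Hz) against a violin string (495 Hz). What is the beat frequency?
6 Hz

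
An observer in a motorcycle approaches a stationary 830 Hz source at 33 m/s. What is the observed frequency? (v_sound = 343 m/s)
f_obs = f·(v + v_o)/v = 909.9 Hz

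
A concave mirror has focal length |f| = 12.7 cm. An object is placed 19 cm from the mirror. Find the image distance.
f = +12.7 cm (concave); 1/di = 1/f − 1/do → di = 38.3 cm (real image, in front of mirror)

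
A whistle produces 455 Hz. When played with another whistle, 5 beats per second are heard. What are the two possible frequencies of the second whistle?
f₂ = 455 ± 5 Hz → 460 Hz or 450 Hz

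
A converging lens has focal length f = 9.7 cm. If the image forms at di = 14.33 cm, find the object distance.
1/do = 1/f − 1/di → do = 30.02 cm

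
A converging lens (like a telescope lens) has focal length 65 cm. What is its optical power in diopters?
P = 1/f = 1.538 D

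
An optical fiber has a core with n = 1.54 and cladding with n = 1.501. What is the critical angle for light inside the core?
θc = arcsin(n_cladding/n_core) = 77.08°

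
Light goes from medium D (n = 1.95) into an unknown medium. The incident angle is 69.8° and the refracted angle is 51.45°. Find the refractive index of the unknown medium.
n₂ = n₁·sin θ₁ / sin θ₂ = 2.34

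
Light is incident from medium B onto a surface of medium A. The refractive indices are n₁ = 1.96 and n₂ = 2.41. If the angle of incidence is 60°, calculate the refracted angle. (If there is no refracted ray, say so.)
sin θ₂ = (n₁/n₂)·sin θ₁ = 0.7043 → θ₂ = 44.77°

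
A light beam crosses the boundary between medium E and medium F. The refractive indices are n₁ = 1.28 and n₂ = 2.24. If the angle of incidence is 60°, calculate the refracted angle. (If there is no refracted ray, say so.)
sin θ₂ = (n₁/n₂)·sin θ₁ = 0.4949 → θ₂ = 29.66°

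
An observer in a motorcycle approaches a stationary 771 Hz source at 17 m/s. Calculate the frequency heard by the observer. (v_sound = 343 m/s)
f_obs = f·(v + v_o)/v = 809.2 Hz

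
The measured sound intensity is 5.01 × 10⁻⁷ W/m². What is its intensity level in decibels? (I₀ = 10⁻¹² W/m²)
β = 10·log₁₀(I/I₀) = 57 dB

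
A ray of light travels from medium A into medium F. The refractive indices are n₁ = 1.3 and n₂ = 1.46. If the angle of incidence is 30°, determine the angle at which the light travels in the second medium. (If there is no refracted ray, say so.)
sin θ₂ = (n₁/n₂)·sin θ₁ = 0.4452 → θ₂ = 26.44°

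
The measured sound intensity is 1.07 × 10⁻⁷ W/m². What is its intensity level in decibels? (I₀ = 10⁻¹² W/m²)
β = 10·log₁₀(I/I₀) = 50.29 dB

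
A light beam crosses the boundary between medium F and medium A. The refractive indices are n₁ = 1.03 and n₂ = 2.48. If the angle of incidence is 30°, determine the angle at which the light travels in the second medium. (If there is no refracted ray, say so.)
sin θ₂ = (n₁/n₂)·sin θ₁ = 0.2077 → θ₂ = 11.99°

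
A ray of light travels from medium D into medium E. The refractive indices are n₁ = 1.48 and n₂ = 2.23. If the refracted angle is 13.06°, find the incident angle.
sin θ₁ = (n₂/n₁)·sin θ₂ → θ₁ = 19.91°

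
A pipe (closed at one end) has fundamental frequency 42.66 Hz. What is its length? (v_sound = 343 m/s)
L = v/(4f₁) = 2.01 m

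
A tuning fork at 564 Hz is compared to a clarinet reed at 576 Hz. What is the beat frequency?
12 Hz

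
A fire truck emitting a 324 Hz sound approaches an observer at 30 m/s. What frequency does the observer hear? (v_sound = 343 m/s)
f_obs = f·v/(v − v_s) = 355.1 Hz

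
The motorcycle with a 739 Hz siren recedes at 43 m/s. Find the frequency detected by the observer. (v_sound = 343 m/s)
f_obs = f·v/(v + v_s) = 656.7 Hz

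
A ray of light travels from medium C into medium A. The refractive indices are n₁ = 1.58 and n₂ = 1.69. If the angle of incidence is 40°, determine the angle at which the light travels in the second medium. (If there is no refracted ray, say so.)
sin θ₂ = (n₁/n₂)·sin θ₁ = 0.6009 → θ₂ = 36.94°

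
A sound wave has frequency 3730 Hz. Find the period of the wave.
T = 1/f = 2.681 × 10⁻⁴ s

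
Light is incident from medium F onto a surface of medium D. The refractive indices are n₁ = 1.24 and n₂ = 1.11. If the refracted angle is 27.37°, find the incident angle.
sin θ₁ = (n₂/n₁)·sin θ₂ → θ₁ = 24.3°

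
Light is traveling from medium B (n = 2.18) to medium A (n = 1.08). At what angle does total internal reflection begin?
θc = arcsin(n₂/n₁) = 29.7°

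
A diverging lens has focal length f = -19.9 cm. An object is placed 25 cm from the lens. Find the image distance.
1/di = 1/f − 1/do → di = -11.08 cm (virtual image)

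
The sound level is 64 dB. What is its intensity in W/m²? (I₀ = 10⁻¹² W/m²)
I = I₀·10^(β/10) = 2.51 × 10⁻⁶ W/m²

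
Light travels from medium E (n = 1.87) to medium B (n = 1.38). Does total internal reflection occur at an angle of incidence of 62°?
θc = arcsin(n₂/n₁) = 47.56°; 62° > θc, so yes — total internal reflection.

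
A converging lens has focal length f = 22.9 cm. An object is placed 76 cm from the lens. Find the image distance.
1/di = 1/f − 1/do → di = 32.78 cm (real image)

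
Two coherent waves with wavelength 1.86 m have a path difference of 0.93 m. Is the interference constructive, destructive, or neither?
destructive — path difference = 0.5λ, an odd multiple of λ/2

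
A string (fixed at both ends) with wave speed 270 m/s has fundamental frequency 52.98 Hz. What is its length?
L = v/(2f₁) = 2.548 m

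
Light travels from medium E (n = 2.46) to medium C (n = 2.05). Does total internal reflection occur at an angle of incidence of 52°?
θc = arcsin(n₂/n₁) = 56.44°; 52° < θc, so no — the ray refracts.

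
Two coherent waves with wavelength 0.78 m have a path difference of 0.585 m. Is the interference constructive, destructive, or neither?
neither (partial) — path difference = 0.75λ, neither a whole number of wavelengths nor an odd multiple of λ/2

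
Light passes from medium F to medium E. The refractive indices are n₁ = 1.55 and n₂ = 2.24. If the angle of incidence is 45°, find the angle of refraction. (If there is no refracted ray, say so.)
sin θ₂ = (n₁/n₂)·sin θ₁ = 0.4893 → θ₂ = 29.29°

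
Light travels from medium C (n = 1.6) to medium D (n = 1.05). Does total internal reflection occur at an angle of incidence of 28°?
θc = arcsin(n₂/n₁) = 41.01°; 28° < θc, so no — the ray refracts.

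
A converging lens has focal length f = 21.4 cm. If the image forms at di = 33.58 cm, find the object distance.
1/do = 1/f − 1/di → do = 59 cm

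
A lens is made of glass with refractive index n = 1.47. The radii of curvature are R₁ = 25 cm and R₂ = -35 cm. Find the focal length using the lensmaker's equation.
1/f = (n − 1)(1/R₁ − 1/R₂) → f = 31.03 cm (converging lens)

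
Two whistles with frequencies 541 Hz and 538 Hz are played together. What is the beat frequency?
3 Hz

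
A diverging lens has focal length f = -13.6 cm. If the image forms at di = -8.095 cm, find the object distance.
1/do = 1/f − 1/di → do = 20 cm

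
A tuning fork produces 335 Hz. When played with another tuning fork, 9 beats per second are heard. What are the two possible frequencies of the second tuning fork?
f₂ = 335 ± 9 Hz → 344 Hz or 326 Hz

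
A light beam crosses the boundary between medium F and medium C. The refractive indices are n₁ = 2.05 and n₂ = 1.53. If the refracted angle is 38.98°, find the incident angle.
sin θ₁ = (n₂/n₁)·sin θ₂ → θ₁ = 28°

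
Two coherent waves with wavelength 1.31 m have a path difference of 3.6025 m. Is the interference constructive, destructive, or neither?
neither (partial) — path difference = 2.75λ, neither a whole number of wavelengths nor an odd multiple of λ/2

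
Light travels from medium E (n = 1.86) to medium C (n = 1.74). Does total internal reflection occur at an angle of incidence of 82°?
θc = arcsin(n₂/n₁) = 69.31°; 82° > θc, so yes — total internal reflection.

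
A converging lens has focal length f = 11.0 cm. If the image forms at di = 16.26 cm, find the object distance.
1/do = 1/f − 1/di → do = 34 cm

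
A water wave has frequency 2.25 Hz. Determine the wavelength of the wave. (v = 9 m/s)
λ = v/f = 4 m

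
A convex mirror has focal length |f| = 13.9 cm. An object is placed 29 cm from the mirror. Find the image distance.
f = −13.9 cm (convex); 1/di = 1/f − 1/do → di = -9.396 cm (virtual image, behind mirror)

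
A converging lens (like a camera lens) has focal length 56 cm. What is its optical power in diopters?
P = 1/f = 1.786 D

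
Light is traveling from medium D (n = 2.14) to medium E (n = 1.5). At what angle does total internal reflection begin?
θc = arcsin(n₂/n₁) = 44.5°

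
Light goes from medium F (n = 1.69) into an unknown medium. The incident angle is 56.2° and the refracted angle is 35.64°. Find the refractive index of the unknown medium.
n₂ = n₁·sin θ₁ / sin θ₂ = 2.41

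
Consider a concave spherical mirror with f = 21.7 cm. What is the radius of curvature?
R = 2|f| = 43.4 cm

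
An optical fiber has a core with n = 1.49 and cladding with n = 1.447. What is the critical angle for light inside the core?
θc = arcsin(n_cladding/n_core) = 76.2°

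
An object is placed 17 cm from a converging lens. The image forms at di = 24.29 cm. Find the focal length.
1/f = 1/do + 1/di → f = 10 cm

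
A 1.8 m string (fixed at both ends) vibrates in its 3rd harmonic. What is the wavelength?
λₙ = 2L/n = 1.2 m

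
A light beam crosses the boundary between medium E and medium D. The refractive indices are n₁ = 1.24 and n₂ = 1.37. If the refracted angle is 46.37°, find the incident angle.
sin θ₁ = (n₂/n₁)·sin θ₂ → θ₁ = 53.1°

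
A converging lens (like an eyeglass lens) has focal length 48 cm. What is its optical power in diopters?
P = 1/f = 2.083 D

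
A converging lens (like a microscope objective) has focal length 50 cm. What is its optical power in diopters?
P = 1/f = 2 D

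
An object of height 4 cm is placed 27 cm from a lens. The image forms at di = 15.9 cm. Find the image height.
hi = (-di/do) × ho = -2.356 cm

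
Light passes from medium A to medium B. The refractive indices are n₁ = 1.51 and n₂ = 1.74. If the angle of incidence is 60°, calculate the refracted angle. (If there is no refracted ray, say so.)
sin θ₂ = (n₁/n₂)·sin θ₁ = 0.7516 → θ₂ = 48.72°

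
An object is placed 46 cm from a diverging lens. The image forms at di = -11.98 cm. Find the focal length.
1/f = 1/do + 1/di → f = -16.2 cm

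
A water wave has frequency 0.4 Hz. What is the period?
T = 1/f = 2.5 s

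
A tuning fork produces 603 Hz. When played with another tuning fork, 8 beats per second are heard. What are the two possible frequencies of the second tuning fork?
f₂ = 603 ± 8 Hz → 611 Hz or 595 Hz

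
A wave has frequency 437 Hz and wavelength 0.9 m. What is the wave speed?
v = fλ = 393.3 m/s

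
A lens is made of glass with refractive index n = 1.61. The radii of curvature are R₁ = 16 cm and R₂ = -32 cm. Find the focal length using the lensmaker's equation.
1/f = (n − 1)(1/R₁ − 1/R₂) → f = 17.49 cm (converging lens)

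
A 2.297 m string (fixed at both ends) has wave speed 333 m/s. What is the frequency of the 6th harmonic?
fₙ = nv/(2L) = 434.9 Hz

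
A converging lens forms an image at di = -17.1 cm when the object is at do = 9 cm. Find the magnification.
M = −di/do = 1.9 (upright image)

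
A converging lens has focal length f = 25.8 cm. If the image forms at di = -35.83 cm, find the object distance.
1/do = 1/f − 1/di → do = 15 cm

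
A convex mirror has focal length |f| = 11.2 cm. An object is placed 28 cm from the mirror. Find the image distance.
f = −11.2 cm (convex); 1/di = 1/f − 1/do → di = -8 cm (virtual image, behind mirror)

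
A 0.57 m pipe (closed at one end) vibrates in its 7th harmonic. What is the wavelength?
λₙ = 4L/n = 0.3257 m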